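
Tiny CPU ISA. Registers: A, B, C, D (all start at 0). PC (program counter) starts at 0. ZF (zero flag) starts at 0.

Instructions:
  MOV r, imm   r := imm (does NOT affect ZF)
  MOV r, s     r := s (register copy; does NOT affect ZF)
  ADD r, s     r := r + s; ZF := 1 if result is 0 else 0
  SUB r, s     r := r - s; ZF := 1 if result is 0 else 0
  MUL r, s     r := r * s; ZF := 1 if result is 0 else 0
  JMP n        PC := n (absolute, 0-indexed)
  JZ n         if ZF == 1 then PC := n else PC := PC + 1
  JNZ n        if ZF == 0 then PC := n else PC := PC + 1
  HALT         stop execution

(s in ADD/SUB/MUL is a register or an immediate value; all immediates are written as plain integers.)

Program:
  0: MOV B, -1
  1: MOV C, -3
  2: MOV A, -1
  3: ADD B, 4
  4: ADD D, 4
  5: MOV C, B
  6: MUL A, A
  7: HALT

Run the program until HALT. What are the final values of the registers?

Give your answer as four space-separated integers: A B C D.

Step 1: PC=0 exec 'MOV B, -1'. After: A=0 B=-1 C=0 D=0 ZF=0 PC=1
Step 2: PC=1 exec 'MOV C, -3'. After: A=0 B=-1 C=-3 D=0 ZF=0 PC=2
Step 3: PC=2 exec 'MOV A, -1'. After: A=-1 B=-1 C=-3 D=0 ZF=0 PC=3
Step 4: PC=3 exec 'ADD B, 4'. After: A=-1 B=3 C=-3 D=0 ZF=0 PC=4
Step 5: PC=4 exec 'ADD D, 4'. After: A=-1 B=3 C=-3 D=4 ZF=0 PC=5
Step 6: PC=5 exec 'MOV C, B'. After: A=-1 B=3 C=3 D=4 ZF=0 PC=6
Step 7: PC=6 exec 'MUL A, A'. After: A=1 B=3 C=3 D=4 ZF=0 PC=7
Step 8: PC=7 exec 'HALT'. After: A=1 B=3 C=3 D=4 ZF=0 PC=7 HALTED

Answer: 1 3 3 4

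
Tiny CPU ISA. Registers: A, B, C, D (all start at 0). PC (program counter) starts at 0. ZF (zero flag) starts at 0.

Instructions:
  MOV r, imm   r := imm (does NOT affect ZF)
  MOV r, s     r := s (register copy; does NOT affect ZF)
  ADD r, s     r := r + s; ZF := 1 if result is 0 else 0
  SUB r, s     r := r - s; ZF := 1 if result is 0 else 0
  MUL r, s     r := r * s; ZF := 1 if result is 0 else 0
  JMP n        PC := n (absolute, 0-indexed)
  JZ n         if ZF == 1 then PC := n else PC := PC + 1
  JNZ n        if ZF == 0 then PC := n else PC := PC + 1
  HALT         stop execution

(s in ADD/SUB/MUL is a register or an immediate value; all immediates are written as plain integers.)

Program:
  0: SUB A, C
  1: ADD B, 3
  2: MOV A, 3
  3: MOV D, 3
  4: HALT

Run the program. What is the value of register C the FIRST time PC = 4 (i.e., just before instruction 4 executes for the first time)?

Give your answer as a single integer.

Step 1: PC=0 exec 'SUB A, C'. After: A=0 B=0 C=0 D=0 ZF=1 PC=1
Step 2: PC=1 exec 'ADD B, 3'. After: A=0 B=3 C=0 D=0 ZF=0 PC=2
Step 3: PC=2 exec 'MOV A, 3'. After: A=3 B=3 C=0 D=0 ZF=0 PC=3
Step 4: PC=3 exec 'MOV D, 3'. After: A=3 B=3 C=0 D=3 ZF=0 PC=4
First time PC=4: C=0

0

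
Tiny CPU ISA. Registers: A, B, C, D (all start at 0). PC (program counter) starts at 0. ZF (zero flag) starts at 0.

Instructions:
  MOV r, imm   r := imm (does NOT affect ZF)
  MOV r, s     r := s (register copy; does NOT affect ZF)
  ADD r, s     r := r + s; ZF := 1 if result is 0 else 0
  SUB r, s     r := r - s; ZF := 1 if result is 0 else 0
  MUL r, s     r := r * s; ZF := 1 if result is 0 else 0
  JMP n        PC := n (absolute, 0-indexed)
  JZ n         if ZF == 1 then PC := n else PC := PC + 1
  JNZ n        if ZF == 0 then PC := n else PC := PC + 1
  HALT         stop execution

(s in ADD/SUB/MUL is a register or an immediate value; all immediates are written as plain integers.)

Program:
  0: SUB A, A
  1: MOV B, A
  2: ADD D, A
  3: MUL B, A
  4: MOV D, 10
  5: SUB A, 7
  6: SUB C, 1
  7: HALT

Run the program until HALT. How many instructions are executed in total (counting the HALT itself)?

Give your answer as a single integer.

Step 1: PC=0 exec 'SUB A, A'. After: A=0 B=0 C=0 D=0 ZF=1 PC=1
Step 2: PC=1 exec 'MOV B, A'. After: A=0 B=0 C=0 D=0 ZF=1 PC=2
Step 3: PC=2 exec 'ADD D, A'. After: A=0 B=0 C=0 D=0 ZF=1 PC=3
Step 4: PC=3 exec 'MUL B, A'. After: A=0 B=0 C=0 D=0 ZF=1 PC=4
Step 5: PC=4 exec 'MOV D, 10'. After: A=0 B=0 C=0 D=10 ZF=1 PC=5
Step 6: PC=5 exec 'SUB A, 7'. After: A=-7 B=0 C=0 D=10 ZF=0 PC=6
Step 7: PC=6 exec 'SUB C, 1'. After: A=-7 B=0 C=-1 D=10 ZF=0 PC=7
Step 8: PC=7 exec 'HALT'. After: A=-7 B=0 C=-1 D=10 ZF=0 PC=7 HALTED
Total instructions executed: 8

Answer: 8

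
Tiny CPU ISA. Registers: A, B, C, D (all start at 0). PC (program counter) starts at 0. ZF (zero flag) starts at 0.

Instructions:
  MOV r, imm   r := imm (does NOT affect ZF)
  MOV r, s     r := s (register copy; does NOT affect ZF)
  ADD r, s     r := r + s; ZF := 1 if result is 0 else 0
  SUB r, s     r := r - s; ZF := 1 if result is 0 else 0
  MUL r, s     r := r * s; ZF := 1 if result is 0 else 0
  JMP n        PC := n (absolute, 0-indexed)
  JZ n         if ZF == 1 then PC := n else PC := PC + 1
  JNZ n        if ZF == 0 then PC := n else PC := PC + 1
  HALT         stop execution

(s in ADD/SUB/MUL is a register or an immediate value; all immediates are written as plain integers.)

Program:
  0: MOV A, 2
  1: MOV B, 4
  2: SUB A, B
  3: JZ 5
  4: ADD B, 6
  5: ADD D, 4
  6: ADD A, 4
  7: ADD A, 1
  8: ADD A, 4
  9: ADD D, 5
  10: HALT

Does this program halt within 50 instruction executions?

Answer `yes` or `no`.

Step 1: PC=0 exec 'MOV A, 2'. After: A=2 B=0 C=0 D=0 ZF=0 PC=1
Step 2: PC=1 exec 'MOV B, 4'. After: A=2 B=4 C=0 D=0 ZF=0 PC=2
Step 3: PC=2 exec 'SUB A, B'. After: A=-2 B=4 C=0 D=0 ZF=0 PC=3
Step 4: PC=3 exec 'JZ 5'. After: A=-2 B=4 C=0 D=0 ZF=0 PC=4
Step 5: PC=4 exec 'ADD B, 6'. After: A=-2 B=10 C=0 D=0 ZF=0 PC=5
Step 6: PC=5 exec 'ADD D, 4'. After: A=-2 B=10 C=0 D=4 ZF=0 PC=6
Step 7: PC=6 exec 'ADD A, 4'. After: A=2 B=10 C=0 D=4 ZF=0 PC=7
Step 8: PC=7 exec 'ADD A, 1'. After: A=3 B=10 C=0 D=4 ZF=0 PC=8
Step 9: PC=8 exec 'ADD A, 4'. After: A=7 B=10 C=0 D=4 ZF=0 PC=9
Step 10: PC=9 exec 'ADD D, 5'. After: A=7 B=10 C=0 D=9 ZF=0 PC=10
Step 11: PC=10 exec 'HALT'. After: A=7 B=10 C=0 D=9 ZF=0 PC=10 HALTED

Answer: yes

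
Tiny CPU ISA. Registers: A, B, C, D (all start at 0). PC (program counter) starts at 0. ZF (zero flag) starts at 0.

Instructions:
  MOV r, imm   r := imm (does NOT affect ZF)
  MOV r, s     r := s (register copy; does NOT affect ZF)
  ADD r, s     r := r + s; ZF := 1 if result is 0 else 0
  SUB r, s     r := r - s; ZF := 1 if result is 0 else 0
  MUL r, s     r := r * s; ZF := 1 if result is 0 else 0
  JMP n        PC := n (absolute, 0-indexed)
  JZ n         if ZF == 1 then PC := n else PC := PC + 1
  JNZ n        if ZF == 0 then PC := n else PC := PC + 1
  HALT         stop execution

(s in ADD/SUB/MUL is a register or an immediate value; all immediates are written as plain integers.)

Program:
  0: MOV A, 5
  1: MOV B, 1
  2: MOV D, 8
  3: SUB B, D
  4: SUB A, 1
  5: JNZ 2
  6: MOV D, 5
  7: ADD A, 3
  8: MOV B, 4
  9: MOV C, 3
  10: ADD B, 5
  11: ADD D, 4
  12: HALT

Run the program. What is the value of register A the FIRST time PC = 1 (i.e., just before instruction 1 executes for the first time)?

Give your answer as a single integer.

Step 1: PC=0 exec 'MOV A, 5'. After: A=5 B=0 C=0 D=0 ZF=0 PC=1
First time PC=1: A=5

5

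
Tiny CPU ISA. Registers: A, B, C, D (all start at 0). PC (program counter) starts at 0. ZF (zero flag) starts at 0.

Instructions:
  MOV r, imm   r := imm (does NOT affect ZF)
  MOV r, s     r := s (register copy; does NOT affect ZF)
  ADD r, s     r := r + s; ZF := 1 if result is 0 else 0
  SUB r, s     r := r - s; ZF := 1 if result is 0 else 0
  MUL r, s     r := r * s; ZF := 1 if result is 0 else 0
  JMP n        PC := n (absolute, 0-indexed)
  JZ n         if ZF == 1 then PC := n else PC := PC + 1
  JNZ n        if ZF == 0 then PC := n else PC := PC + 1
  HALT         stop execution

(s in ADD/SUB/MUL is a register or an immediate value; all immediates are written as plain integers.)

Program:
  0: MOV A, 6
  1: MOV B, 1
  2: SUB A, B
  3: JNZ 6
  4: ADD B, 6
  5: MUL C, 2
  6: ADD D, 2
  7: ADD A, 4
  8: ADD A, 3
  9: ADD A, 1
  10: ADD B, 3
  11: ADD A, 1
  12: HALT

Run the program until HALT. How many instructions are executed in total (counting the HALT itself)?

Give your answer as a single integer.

Answer: 11

Derivation:
Step 1: PC=0 exec 'MOV A, 6'. After: A=6 B=0 C=0 D=0 ZF=0 PC=1
Step 2: PC=1 exec 'MOV B, 1'. After: A=6 B=1 C=0 D=0 ZF=0 PC=2
Step 3: PC=2 exec 'SUB A, B'. After: A=5 B=1 C=0 D=0 ZF=0 PC=3
Step 4: PC=3 exec 'JNZ 6'. After: A=5 B=1 C=0 D=0 ZF=0 PC=6
Step 5: PC=6 exec 'ADD D, 2'. After: A=5 B=1 C=0 D=2 ZF=0 PC=7
Step 6: PC=7 exec 'ADD A, 4'. After: A=9 B=1 C=0 D=2 ZF=0 PC=8
Step 7: PC=8 exec 'ADD A, 3'. After: A=12 B=1 C=0 D=2 ZF=0 PC=9
Step 8: PC=9 exec 'ADD A, 1'. After: A=13 B=1 C=0 D=2 ZF=0 PC=10
Step 9: PC=10 exec 'ADD B, 3'. After: A=13 B=4 C=0 D=2 ZF=0 PC=11
Step 10: PC=11 exec 'ADD A, 1'. After: A=14 B=4 C=0 D=2 ZF=0 PC=12
Step 11: PC=12 exec 'HALT'. After: A=14 B=4 C=0 D=2 ZF=0 PC=12 HALTED
Total instructions executed: 11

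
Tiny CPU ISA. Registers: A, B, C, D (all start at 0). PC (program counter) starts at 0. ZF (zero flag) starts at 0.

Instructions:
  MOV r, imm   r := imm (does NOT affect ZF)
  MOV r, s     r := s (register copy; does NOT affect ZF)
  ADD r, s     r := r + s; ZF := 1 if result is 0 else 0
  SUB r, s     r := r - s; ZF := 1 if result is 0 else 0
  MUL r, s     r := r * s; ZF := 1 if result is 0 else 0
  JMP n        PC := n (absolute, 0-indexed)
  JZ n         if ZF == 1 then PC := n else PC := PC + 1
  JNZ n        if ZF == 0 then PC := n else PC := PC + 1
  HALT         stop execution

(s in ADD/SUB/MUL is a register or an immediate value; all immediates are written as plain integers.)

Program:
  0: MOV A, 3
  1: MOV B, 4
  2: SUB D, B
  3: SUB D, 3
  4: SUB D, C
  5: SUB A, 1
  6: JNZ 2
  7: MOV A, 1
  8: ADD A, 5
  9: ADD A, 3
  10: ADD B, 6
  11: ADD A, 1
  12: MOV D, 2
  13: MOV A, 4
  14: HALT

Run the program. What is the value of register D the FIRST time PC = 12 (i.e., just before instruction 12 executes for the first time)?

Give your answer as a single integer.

Step 1: PC=0 exec 'MOV A, 3'. After: A=3 B=0 C=0 D=0 ZF=0 PC=1
Step 2: PC=1 exec 'MOV B, 4'. After: A=3 B=4 C=0 D=0 ZF=0 PC=2
Step 3: PC=2 exec 'SUB D, B'. After: A=3 B=4 C=0 D=-4 ZF=0 PC=3
Step 4: PC=3 exec 'SUB D, 3'. After: A=3 B=4 C=0 D=-7 ZF=0 PC=4
Step 5: PC=4 exec 'SUB D, C'. After: A=3 B=4 C=0 D=-7 ZF=0 PC=5
Step 6: PC=5 exec 'SUB A, 1'. After: A=2 B=4 C=0 D=-7 ZF=0 PC=6
Step 7: PC=6 exec 'JNZ 2'. After: A=2 B=4 C=0 D=-7 ZF=0 PC=2
Step 8: PC=2 exec 'SUB D, B'. After: A=2 B=4 C=0 D=-11 ZF=0 PC=3
Step 9: PC=3 exec 'SUB D, 3'. After: A=2 B=4 C=0 D=-14 ZF=0 PC=4
Step 10: PC=4 exec 'SUB D, C'. After: A=2 B=4 C=0 D=-14 ZF=0 PC=5
Step 11: PC=5 exec 'SUB A, 1'. After: A=1 B=4 C=0 D=-14 ZF=0 PC=6
Step 12: PC=6 exec 'JNZ 2'. After: A=1 B=4 C=0 D=-14 ZF=0 PC=2
Step 13: PC=2 exec 'SUB D, B'. After: A=1 B=4 C=0 D=-18 ZF=0 PC=3
Step 14: PC=3 exec 'SUB D, 3'. After: A=1 B=4 C=0 D=-21 ZF=0 PC=4
Step 15: PC=4 exec 'SUB D, C'. After: A=1 B=4 C=0 D=-21 ZF=0 PC=5
Step 16: PC=5 exec 'SUB A, 1'. After: A=0 B=4 C=0 D=-21 ZF=1 PC=6
Step 17: PC=6 exec 'JNZ 2'. After: A=0 B=4 C=0 D=-21 ZF=1 PC=7
Step 18: PC=7 exec 'MOV A, 1'. After: A=1 B=4 C=0 D=-21 ZF=1 PC=8
Step 19: PC=8 exec 'ADD A, 5'. After: A=6 B=4 C=0 D=-21 ZF=0 PC=9
Step 20: PC=9 exec 'ADD A, 3'. After: A=9 B=4 C=0 D=-21 ZF=0 PC=10
Step 21: PC=10 exec 'ADD B, 6'. After: A=9 B=10 C=0 D=-21 ZF=0 PC=11
Step 22: PC=11 exec 'ADD A, 1'. After: A=10 B=10 C=0 D=-21 ZF=0 PC=12
First time PC=12: D=-21

-21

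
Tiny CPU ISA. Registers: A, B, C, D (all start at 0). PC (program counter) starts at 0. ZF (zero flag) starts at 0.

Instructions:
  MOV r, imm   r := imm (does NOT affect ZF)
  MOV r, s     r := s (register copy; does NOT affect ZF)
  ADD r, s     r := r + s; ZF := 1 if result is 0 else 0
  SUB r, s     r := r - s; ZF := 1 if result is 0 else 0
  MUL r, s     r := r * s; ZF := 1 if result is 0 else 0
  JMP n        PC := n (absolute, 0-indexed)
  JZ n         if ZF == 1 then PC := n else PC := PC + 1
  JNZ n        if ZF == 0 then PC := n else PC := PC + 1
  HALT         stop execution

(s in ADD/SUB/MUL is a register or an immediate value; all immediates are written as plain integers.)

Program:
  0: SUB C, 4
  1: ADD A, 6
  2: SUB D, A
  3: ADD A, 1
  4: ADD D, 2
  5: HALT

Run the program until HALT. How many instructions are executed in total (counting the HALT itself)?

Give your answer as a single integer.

Answer: 6

Derivation:
Step 1: PC=0 exec 'SUB C, 4'. After: A=0 B=0 C=-4 D=0 ZF=0 PC=1
Step 2: PC=1 exec 'ADD A, 6'. After: A=6 B=0 C=-4 D=0 ZF=0 PC=2
Step 3: PC=2 exec 'SUB D, A'. After: A=6 B=0 C=-4 D=-6 ZF=0 PC=3
Step 4: PC=3 exec 'ADD A, 1'. After: A=7 B=0 C=-4 D=-6 ZF=0 PC=4
Step 5: PC=4 exec 'ADD D, 2'. After: A=7 B=0 C=-4 D=-4 ZF=0 PC=5
Step 6: PC=5 exec 'HALT'. After: A=7 B=0 C=-4 D=-4 ZF=0 PC=5 HALTED
Total instructions executed: 6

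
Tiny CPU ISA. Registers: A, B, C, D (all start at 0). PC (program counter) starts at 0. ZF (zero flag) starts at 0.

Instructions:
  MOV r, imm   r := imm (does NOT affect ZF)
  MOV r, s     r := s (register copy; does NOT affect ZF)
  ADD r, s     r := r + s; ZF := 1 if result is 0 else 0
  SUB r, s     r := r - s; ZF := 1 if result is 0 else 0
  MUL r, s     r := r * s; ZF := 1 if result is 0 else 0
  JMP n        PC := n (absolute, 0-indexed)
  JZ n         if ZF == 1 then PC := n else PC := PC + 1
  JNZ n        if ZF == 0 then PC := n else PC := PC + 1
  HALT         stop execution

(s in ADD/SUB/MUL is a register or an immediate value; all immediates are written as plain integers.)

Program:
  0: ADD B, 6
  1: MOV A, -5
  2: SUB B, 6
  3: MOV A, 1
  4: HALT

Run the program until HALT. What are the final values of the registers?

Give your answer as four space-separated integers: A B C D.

Step 1: PC=0 exec 'ADD B, 6'. After: A=0 B=6 C=0 D=0 ZF=0 PC=1
Step 2: PC=1 exec 'MOV A, -5'. After: A=-5 B=6 C=0 D=0 ZF=0 PC=2
Step 3: PC=2 exec 'SUB B, 6'. After: A=-5 B=0 C=0 D=0 ZF=1 PC=3
Step 4: PC=3 exec 'MOV A, 1'. After: A=1 B=0 C=0 D=0 ZF=1 PC=4
Step 5: PC=4 exec 'HALT'. After: A=1 B=0 C=0 D=0 ZF=1 PC=4 HALTED

Answer: 1 0 0 0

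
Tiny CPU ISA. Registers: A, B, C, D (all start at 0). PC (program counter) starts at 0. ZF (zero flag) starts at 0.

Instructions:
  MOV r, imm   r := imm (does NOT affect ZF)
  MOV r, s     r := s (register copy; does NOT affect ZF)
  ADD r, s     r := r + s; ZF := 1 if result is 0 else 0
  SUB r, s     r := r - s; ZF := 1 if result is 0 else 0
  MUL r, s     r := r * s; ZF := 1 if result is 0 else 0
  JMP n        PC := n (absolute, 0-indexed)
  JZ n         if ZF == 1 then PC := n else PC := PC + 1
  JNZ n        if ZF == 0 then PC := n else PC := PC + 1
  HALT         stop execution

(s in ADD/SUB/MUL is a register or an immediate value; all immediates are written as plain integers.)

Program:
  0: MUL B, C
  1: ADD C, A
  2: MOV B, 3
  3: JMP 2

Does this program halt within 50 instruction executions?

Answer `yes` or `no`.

Answer: no

Derivation:
Step 1: PC=0 exec 'MUL B, C'. After: A=0 B=0 C=0 D=0 ZF=1 PC=1
Step 2: PC=1 exec 'ADD C, A'. After: A=0 B=0 C=0 D=0 ZF=1 PC=2
Step 3: PC=2 exec 'MOV B, 3'. After: A=0 B=3 C=0 D=0 ZF=1 PC=3
Step 4: PC=3 exec 'JMP 2'. After: A=0 B=3 C=0 D=0 ZF=1 PC=2
Step 5: PC=2 exec 'MOV B, 3'. After: A=0 B=3 C=0 D=0 ZF=1 PC=3
State after step 5 equals state after step 3: the program is in a cycle of length 2 and will never halt.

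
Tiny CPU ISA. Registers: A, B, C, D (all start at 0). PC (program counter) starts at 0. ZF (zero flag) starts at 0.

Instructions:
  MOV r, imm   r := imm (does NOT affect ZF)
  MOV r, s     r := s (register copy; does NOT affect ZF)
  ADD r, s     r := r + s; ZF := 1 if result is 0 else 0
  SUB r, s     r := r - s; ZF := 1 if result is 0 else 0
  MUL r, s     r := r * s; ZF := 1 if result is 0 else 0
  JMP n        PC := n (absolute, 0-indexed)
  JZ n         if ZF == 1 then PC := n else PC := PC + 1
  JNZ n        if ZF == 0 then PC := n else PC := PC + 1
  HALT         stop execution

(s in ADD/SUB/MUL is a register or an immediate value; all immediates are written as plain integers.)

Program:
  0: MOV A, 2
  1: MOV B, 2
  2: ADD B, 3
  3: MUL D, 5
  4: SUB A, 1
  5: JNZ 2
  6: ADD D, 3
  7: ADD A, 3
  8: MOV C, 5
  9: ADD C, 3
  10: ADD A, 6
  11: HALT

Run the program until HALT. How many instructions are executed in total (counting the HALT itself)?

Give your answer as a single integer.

Step 1: PC=0 exec 'MOV A, 2'. After: A=2 B=0 C=0 D=0 ZF=0 PC=1
Step 2: PC=1 exec 'MOV B, 2'. After: A=2 B=2 C=0 D=0 ZF=0 PC=2
Step 3: PC=2 exec 'ADD B, 3'. After: A=2 B=5 C=0 D=0 ZF=0 PC=3
Step 4: PC=3 exec 'MUL D, 5'. After: A=2 B=5 C=0 D=0 ZF=1 PC=4
Step 5: PC=4 exec 'SUB A, 1'. After: A=1 B=5 C=0 D=0 ZF=0 PC=5
Step 6: PC=5 exec 'JNZ 2'. After: A=1 B=5 C=0 D=0 ZF=0 PC=2
Step 7: PC=2 exec 'ADD B, 3'. After: A=1 B=8 C=0 D=0 ZF=0 PC=3
Step 8: PC=3 exec 'MUL D, 5'. After: A=1 B=8 C=0 D=0 ZF=1 PC=4
Step 9: PC=4 exec 'SUB A, 1'. After: A=0 B=8 C=0 D=0 ZF=1 PC=5
Step 10: PC=5 exec 'JNZ 2'. After: A=0 B=8 C=0 D=0 ZF=1 PC=6
Step 11: PC=6 exec 'ADD D, 3'. After: A=0 B=8 C=0 D=3 ZF=0 PC=7
Step 12: PC=7 exec 'ADD A, 3'. After: A=3 B=8 C=0 D=3 ZF=0 PC=8
Step 13: PC=8 exec 'MOV C, 5'. After: A=3 B=8 C=5 D=3 ZF=0 PC=9
Step 14: PC=9 exec 'ADD C, 3'. After: A=3 B=8 C=8 D=3 ZF=0 PC=10
Step 15: PC=10 exec 'ADD A, 6'. After: A=9 B=8 C=8 D=3 ZF=0 PC=11
Step 16: PC=11 exec 'HALT'. After: A=9 B=8 C=8 D=3 ZF=0 PC=11 HALTED
Total instructions executed: 16

Answer: 16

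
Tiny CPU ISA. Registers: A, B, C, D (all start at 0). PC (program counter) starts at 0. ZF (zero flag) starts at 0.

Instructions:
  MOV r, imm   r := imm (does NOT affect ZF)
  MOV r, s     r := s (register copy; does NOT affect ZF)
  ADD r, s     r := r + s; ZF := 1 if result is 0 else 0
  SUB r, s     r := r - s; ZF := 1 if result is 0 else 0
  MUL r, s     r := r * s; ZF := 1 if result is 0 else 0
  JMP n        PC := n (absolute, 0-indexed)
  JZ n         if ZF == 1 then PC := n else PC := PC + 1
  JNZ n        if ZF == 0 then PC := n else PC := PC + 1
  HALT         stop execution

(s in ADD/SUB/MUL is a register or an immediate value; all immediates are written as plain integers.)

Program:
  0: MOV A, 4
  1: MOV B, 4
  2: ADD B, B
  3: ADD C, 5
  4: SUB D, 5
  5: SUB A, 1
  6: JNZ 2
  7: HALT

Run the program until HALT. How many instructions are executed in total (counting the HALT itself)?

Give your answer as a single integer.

Answer: 23

Derivation:
Step 1: PC=0 exec 'MOV A, 4'. After: A=4 B=0 C=0 D=0 ZF=0 PC=1
Step 2: PC=1 exec 'MOV B, 4'. After: A=4 B=4 C=0 D=0 ZF=0 PC=2
Step 3: PC=2 exec 'ADD B, B'. After: A=4 B=8 C=0 D=0 ZF=0 PC=3
Step 4: PC=3 exec 'ADD C, 5'. After: A=4 B=8 C=5 D=0 ZF=0 PC=4
Step 5: PC=4 exec 'SUB D, 5'. After: A=4 B=8 C=5 D=-5 ZF=0 PC=5
Step 6: PC=5 exec 'SUB A, 1'. After: A=3 B=8 C=5 D=-5 ZF=0 PC=6
Step 7: PC=6 exec 'JNZ 2'. After: A=3 B=8 C=5 D=-5 ZF=0 PC=2
Step 8: PC=2 exec 'ADD B, B'. After: A=3 B=16 C=5 D=-5 ZF=0 PC=3
Step 9: PC=3 exec 'ADD C, 5'. After: A=3 B=16 C=10 D=-5 ZF=0 PC=4
Step 10: PC=4 exec 'SUB D, 5'. After: A=3 B=16 C=10 D=-10 ZF=0 PC=5
Step 11: PC=5 exec 'SUB A, 1'. After: A=2 B=16 C=10 D=-10 ZF=0 PC=6
Step 12: PC=6 exec 'JNZ 2'. After: A=2 B=16 C=10 D=-10 ZF=0 PC=2
Step 13: PC=2 exec 'ADD B, B'. After: A=2 B=32 C=10 D=-10 ZF=0 PC=3
Step 14: PC=3 exec 'ADD C, 5'. After: A=2 B=32 C=15 D=-10 ZF=0 PC=4
Step 15: PC=4 exec 'SUB D, 5'. After: A=2 B=32 C=15 D=-15 ZF=0 PC=5
Step 16: PC=5 exec 'SUB A, 1'. After: A=1 B=32 C=15 D=-15 ZF=0 PC=6
Step 17: PC=6 exec 'JNZ 2'. After: A=1 B=32 C=15 D=-15 ZF=0 PC=2
Step 18: PC=2 exec 'ADD B, B'. After: A=1 B=64 C=15 D=-15 ZF=0 PC=3
Step 19: PC=3 exec 'ADD C, 5'. After: A=1 B=64 C=20 D=-15 ZF=0 PC=4
Step 20: PC=4 exec 'SUB D, 5'. After: A=1 B=64 C=20 D=-20 ZF=0 PC=5
Step 21: PC=5 exec 'SUB A, 1'. After: A=0 B=64 C=20 D=-20 ZF=1 PC=6
Step 22: PC=6 exec 'JNZ 2'. After: A=0 B=64 C=20 D=-20 ZF=1 PC=7
Step 23: PC=7 exec 'HALT'. After: A=0 B=64 C=20 D=-20 ZF=1 PC=7 HALTED
Total instructions executed: 23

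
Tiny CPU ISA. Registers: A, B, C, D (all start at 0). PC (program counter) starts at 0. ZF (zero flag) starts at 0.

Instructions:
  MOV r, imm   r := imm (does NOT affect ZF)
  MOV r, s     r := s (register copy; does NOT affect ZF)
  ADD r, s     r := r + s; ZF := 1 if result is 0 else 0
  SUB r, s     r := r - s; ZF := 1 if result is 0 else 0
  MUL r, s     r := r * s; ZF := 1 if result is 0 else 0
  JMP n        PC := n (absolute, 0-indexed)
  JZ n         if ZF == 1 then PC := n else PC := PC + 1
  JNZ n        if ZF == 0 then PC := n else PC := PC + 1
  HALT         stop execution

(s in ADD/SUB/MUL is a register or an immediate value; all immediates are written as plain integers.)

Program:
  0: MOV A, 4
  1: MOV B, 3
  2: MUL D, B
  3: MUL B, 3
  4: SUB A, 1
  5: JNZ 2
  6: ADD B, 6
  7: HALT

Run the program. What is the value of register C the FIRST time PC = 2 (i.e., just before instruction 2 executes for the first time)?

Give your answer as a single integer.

Step 1: PC=0 exec 'MOV A, 4'. After: A=4 B=0 C=0 D=0 ZF=0 PC=1
Step 2: PC=1 exec 'MOV B, 3'. After: A=4 B=3 C=0 D=0 ZF=0 PC=2
First time PC=2: C=0

0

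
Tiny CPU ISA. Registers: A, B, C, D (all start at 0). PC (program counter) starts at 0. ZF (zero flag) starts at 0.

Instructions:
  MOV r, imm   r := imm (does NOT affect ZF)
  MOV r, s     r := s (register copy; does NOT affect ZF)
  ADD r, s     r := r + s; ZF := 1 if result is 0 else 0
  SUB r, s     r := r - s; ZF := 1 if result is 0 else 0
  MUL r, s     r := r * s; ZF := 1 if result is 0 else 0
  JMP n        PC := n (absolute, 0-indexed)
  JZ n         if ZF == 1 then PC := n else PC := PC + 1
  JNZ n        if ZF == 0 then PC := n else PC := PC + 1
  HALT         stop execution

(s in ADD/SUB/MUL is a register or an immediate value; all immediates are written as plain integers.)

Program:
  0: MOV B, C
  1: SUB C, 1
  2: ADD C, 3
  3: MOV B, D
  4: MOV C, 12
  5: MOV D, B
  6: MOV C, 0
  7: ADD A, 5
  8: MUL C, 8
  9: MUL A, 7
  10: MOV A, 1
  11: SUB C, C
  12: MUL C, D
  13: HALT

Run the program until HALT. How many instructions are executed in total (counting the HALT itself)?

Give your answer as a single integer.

Step 1: PC=0 exec 'MOV B, C'. After: A=0 B=0 C=0 D=0 ZF=0 PC=1
Step 2: PC=1 exec 'SUB C, 1'. After: A=0 B=0 C=-1 D=0 ZF=0 PC=2
Step 3: PC=2 exec 'ADD C, 3'. After: A=0 B=0 C=2 D=0 ZF=0 PC=3
Step 4: PC=3 exec 'MOV B, D'. After: A=0 B=0 C=2 D=0 ZF=0 PC=4
Step 5: PC=4 exec 'MOV C, 12'. After: A=0 B=0 C=12 D=0 ZF=0 PC=5
Step 6: PC=5 exec 'MOV D, B'. After: A=0 B=0 C=12 D=0 ZF=0 PC=6
Step 7: PC=6 exec 'MOV C, 0'. After: A=0 B=0 C=0 D=0 ZF=0 PC=7
Step 8: PC=7 exec 'ADD A, 5'. After: A=5 B=0 C=0 D=0 ZF=0 PC=8
Step 9: PC=8 exec 'MUL C, 8'. After: A=5 B=0 C=0 D=0 ZF=1 PC=9
Step 10: PC=9 exec 'MUL A, 7'. After: A=35 B=0 C=0 D=0 ZF=0 PC=10
Step 11: PC=10 exec 'MOV A, 1'. After: A=1 B=0 C=0 D=0 ZF=0 PC=11
Step 12: PC=11 exec 'SUB C, C'. After: A=1 B=0 C=0 D=0 ZF=1 PC=12
Step 13: PC=12 exec 'MUL C, D'. After: A=1 B=0 C=0 D=0 ZF=1 PC=13
Step 14: PC=13 exec 'HALT'. After: A=1 B=0 C=0 D=0 ZF=1 PC=13 HALTED
Total instructions executed: 14

Answer: 14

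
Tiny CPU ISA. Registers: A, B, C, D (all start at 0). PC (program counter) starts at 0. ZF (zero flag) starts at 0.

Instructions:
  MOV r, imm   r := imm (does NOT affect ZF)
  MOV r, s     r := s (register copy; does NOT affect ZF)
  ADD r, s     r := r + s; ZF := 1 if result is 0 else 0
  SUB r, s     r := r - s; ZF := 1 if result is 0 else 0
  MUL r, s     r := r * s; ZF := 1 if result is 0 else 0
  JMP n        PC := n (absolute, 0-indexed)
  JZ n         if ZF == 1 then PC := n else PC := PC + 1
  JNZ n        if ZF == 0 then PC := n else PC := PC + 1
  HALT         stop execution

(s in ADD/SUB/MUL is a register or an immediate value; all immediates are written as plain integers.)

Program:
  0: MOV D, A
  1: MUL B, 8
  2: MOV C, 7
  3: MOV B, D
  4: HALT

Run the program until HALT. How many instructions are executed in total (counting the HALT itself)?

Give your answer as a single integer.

Answer: 5

Derivation:
Step 1: PC=0 exec 'MOV D, A'. After: A=0 B=0 C=0 D=0 ZF=0 PC=1
Step 2: PC=1 exec 'MUL B, 8'. After: A=0 B=0 C=0 D=0 ZF=1 PC=2
Step 3: PC=2 exec 'MOV C, 7'. After: A=0 B=0 C=7 D=0 ZF=1 PC=3
Step 4: PC=3 exec 'MOV B, D'. After: A=0 B=0 C=7 D=0 ZF=1 PC=4
Step 5: PC=4 exec 'HALT'. After: A=0 B=0 C=7 D=0 ZF=1 PC=4 HALTED
Total instructions executed: 5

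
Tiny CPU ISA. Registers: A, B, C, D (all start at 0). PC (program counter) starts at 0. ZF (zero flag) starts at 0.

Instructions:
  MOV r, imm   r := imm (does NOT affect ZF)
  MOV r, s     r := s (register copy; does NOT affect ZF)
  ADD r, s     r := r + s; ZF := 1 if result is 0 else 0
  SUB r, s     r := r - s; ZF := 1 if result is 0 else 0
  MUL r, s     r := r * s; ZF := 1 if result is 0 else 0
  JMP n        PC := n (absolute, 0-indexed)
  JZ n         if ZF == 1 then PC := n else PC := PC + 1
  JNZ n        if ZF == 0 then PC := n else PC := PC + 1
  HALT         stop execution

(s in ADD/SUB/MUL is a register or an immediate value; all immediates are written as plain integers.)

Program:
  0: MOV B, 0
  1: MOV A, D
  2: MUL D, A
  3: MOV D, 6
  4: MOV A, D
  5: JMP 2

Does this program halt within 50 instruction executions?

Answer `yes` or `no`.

Step 1: PC=0 exec 'MOV B, 0'. After: A=0 B=0 C=0 D=0 ZF=0 PC=1
Step 2: PC=1 exec 'MOV A, D'. After: A=0 B=0 C=0 D=0 ZF=0 PC=2
Step 3: PC=2 exec 'MUL D, A'. After: A=0 B=0 C=0 D=0 ZF=1 PC=3
Step 4: PC=3 exec 'MOV D, 6'. After: A=0 B=0 C=0 D=6 ZF=1 PC=4
Step 5: PC=4 exec 'MOV A, D'. After: A=6 B=0 C=0 D=6 ZF=1 PC=5
Step 6: PC=5 exec 'JMP 2'. After: A=6 B=0 C=0 D=6 ZF=1 PC=2
Step 7: PC=2 exec 'MUL D, A'. After: A=6 B=0 C=0 D=36 ZF=0 PC=3
Step 8: PC=3 exec 'MOV D, 6'. After: A=6 B=0 C=0 D=6 ZF=0 PC=4
Step 9: PC=4 exec 'MOV A, D'. After: A=6 B=0 C=0 D=6 ZF=0 PC=5
Step 10: PC=5 exec 'JMP 2'. After: A=6 B=0 C=0 D=6 ZF=0 PC=2
Step 11: PC=2 exec 'MUL D, A'. After: A=6 B=0 C=0 D=36 ZF=0 PC=3
State after step 11 equals state after step 7: the program is in a cycle of length 4 and will never halt.

Answer: no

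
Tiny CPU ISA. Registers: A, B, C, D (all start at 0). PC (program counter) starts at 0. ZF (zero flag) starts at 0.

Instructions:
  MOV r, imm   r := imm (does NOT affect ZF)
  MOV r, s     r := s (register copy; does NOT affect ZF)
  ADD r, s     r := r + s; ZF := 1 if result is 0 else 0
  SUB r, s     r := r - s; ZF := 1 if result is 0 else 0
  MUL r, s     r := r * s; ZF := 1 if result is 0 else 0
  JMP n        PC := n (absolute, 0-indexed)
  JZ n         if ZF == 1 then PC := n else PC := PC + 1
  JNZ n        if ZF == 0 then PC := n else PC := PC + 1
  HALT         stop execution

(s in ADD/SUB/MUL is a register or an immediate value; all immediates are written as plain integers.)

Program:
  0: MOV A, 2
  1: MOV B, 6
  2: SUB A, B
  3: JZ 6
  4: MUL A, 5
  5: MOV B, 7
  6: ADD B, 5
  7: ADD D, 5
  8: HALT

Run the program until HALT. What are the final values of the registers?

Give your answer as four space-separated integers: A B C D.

Step 1: PC=0 exec 'MOV A, 2'. After: A=2 B=0 C=0 D=0 ZF=0 PC=1
Step 2: PC=1 exec 'MOV B, 6'. After: A=2 B=6 C=0 D=0 ZF=0 PC=2
Step 3: PC=2 exec 'SUB A, B'. After: A=-4 B=6 C=0 D=0 ZF=0 PC=3
Step 4: PC=3 exec 'JZ 6'. After: A=-4 B=6 C=0 D=0 ZF=0 PC=4
Step 5: PC=4 exec 'MUL A, 5'. After: A=-20 B=6 C=0 D=0 ZF=0 PC=5
Step 6: PC=5 exec 'MOV B, 7'. After: A=-20 B=7 C=0 D=0 ZF=0 PC=6
Step 7: PC=6 exec 'ADD B, 5'. After: A=-20 B=12 C=0 D=0 ZF=0 PC=7
Step 8: PC=7 exec 'ADD D, 5'. After: A=-20 B=12 C=0 D=5 ZF=0 PC=8
Step 9: PC=8 exec 'HALT'. After: A=-20 B=12 C=0 D=5 ZF=0 PC=8 HALTED

Answer: -20 12 0 5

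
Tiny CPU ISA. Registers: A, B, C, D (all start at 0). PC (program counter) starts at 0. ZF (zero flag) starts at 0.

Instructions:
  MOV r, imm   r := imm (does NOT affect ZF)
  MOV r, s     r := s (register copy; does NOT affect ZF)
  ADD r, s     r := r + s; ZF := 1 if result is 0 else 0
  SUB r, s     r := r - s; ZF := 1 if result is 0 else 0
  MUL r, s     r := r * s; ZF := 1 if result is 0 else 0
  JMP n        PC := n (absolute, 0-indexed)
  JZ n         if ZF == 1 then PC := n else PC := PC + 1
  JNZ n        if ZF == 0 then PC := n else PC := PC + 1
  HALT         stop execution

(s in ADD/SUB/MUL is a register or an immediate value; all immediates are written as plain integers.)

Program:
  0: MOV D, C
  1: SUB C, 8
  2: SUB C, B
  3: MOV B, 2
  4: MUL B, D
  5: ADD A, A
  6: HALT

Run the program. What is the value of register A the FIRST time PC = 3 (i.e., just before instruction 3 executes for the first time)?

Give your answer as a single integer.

Step 1: PC=0 exec 'MOV D, C'. After: A=0 B=0 C=0 D=0 ZF=0 PC=1
Step 2: PC=1 exec 'SUB C, 8'. After: A=0 B=0 C=-8 D=0 ZF=0 PC=2
Step 3: PC=2 exec 'SUB C, B'. After: A=0 B=0 C=-8 D=0 ZF=0 PC=3
First time PC=3: A=0

0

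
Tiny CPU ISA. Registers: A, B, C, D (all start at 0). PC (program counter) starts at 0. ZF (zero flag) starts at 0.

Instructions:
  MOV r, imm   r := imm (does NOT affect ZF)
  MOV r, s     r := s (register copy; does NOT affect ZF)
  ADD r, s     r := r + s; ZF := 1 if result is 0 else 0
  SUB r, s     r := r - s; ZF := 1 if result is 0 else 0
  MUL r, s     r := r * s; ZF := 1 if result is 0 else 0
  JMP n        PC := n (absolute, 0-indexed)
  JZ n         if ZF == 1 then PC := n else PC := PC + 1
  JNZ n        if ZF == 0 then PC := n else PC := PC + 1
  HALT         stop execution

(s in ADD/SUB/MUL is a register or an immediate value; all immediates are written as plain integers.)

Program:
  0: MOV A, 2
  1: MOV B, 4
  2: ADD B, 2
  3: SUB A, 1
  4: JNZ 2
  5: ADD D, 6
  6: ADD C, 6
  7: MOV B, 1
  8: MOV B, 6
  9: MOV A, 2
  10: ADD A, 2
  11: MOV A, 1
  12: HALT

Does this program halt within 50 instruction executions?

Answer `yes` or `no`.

Answer: yes

Derivation:
Step 1: PC=0 exec 'MOV A, 2'. After: A=2 B=0 C=0 D=0 ZF=0 PC=1
Step 2: PC=1 exec 'MOV B, 4'. After: A=2 B=4 C=0 D=0 ZF=0 PC=2
Step 3: PC=2 exec 'ADD B, 2'. After: A=2 B=6 C=0 D=0 ZF=0 PC=3
Step 4: PC=3 exec 'SUB A, 1'. After: A=1 B=6 C=0 D=0 ZF=0 PC=4
Step 5: PC=4 exec 'JNZ 2'. After: A=1 B=6 C=0 D=0 ZF=0 PC=2
Step 6: PC=2 exec 'ADD B, 2'. After: A=1 B=8 C=0 D=0 ZF=0 PC=3
Step 7: PC=3 exec 'SUB A, 1'. After: A=0 B=8 C=0 D=0 ZF=1 PC=4
Step 8: PC=4 exec 'JNZ 2'. After: A=0 B=8 C=0 D=0 ZF=1 PC=5
Step 9: PC=5 exec 'ADD D, 6'. After: A=0 B=8 C=0 D=6 ZF=0 PC=6
Step 10: PC=6 exec 'ADD C, 6'. After: A=0 B=8 C=6 D=6 ZF=0 PC=7
Step 11: PC=7 exec 'MOV B, 1'. After: A=0 B=1 C=6 D=6 ZF=0 PC=8
Step 12: PC=8 exec 'MOV B, 6'. After: A=0 B=6 C=6 D=6 ZF=0 PC=9
Step 13: PC=9 exec 'MOV A, 2'. After: A=2 B=6 C=6 D=6 ZF=0 PC=10
Step 14: PC=10 exec 'ADD A, 2'. After: A=4 B=6 C=6 D=6 ZF=0 PC=11
Step 15: PC=11 exec 'MOV A, 1'. After: A=1 B=6 C=6 D=6 ZF=0 PC=12
Step 16: PC=12 exec 'HALT'. After: A=1 B=6 C=6 D=6 ZF=0 PC=12 HALTED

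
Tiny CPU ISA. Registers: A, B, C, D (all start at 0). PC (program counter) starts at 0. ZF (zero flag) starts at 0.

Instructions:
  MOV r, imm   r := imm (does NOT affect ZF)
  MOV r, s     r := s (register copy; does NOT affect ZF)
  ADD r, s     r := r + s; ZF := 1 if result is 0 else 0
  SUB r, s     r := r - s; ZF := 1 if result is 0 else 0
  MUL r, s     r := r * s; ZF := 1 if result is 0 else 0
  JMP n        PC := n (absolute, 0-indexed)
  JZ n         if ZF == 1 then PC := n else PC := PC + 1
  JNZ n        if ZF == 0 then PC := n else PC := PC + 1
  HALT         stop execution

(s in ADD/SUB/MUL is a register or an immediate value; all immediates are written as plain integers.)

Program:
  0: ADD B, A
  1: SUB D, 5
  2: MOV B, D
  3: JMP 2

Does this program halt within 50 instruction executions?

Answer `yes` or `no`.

Step 1: PC=0 exec 'ADD B, A'. After: A=0 B=0 C=0 D=0 ZF=1 PC=1
Step 2: PC=1 exec 'SUB D, 5'. After: A=0 B=0 C=0 D=-5 ZF=0 PC=2
Step 3: PC=2 exec 'MOV B, D'. After: A=0 B=-5 C=0 D=-5 ZF=0 PC=3
Step 4: PC=3 exec 'JMP 2'. After: A=0 B=-5 C=0 D=-5 ZF=0 PC=2
Step 5: PC=2 exec 'MOV B, D'. After: A=0 B=-5 C=0 D=-5 ZF=0 PC=3
State after step 5 equals state after step 3: the program is in a cycle of length 2 and will never halt.

Answer: no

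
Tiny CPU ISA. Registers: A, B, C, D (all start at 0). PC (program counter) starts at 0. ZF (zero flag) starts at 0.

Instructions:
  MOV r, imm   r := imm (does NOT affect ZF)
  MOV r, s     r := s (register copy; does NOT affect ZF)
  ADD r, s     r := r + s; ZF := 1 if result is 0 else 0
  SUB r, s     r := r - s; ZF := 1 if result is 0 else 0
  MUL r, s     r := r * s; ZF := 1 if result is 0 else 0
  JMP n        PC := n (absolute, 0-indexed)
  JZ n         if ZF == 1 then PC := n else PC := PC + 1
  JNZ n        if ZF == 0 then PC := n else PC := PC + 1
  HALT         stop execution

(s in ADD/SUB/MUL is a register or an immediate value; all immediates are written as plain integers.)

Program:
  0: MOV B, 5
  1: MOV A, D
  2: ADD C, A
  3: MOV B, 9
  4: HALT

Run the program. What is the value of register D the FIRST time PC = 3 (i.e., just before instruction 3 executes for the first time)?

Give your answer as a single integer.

Step 1: PC=0 exec 'MOV B, 5'. After: A=0 B=5 C=0 D=0 ZF=0 PC=1
Step 2: PC=1 exec 'MOV A, D'. After: A=0 B=5 C=0 D=0 ZF=0 PC=2
Step 3: PC=2 exec 'ADD C, A'. After: A=0 B=5 C=0 D=0 ZF=1 PC=3
First time PC=3: D=0

0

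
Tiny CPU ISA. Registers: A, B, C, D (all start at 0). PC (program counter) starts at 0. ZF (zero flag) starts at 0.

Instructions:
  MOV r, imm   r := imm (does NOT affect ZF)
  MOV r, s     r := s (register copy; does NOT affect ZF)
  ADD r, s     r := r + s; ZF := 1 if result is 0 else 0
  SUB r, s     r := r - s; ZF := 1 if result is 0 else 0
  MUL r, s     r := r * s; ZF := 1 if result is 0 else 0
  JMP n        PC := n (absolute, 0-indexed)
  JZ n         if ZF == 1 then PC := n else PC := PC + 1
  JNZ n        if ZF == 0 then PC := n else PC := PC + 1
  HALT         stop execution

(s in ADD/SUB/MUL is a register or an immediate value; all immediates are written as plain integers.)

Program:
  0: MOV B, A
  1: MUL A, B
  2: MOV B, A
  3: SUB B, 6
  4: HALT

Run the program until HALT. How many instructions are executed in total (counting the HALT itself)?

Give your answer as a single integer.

Step 1: PC=0 exec 'MOV B, A'. After: A=0 B=0 C=0 D=0 ZF=0 PC=1
Step 2: PC=1 exec 'MUL A, B'. After: A=0 B=0 C=0 D=0 ZF=1 PC=2
Step 3: PC=2 exec 'MOV B, A'. After: A=0 B=0 C=0 D=0 ZF=1 PC=3
Step 4: PC=3 exec 'SUB B, 6'. After: A=0 B=-6 C=0 D=0 ZF=0 PC=4
Step 5: PC=4 exec 'HALT'. After: A=0 B=-6 C=0 D=0 ZF=0 PC=4 HALTED
Total instructions executed: 5

Answer: 5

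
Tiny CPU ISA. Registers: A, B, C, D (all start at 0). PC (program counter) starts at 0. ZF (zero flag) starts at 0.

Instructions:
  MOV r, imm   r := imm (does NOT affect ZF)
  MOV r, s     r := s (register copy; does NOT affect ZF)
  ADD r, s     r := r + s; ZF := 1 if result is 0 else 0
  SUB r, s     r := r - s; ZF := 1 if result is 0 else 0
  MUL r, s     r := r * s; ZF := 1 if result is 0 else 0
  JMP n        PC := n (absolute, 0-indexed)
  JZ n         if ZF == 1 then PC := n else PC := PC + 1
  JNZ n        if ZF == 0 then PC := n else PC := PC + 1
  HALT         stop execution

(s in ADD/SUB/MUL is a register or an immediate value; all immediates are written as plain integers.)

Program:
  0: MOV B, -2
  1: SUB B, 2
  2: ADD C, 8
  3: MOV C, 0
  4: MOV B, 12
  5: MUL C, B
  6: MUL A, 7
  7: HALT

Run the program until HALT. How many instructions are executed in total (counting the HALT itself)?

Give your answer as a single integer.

Step 1: PC=0 exec 'MOV B, -2'. After: A=0 B=-2 C=0 D=0 ZF=0 PC=1
Step 2: PC=1 exec 'SUB B, 2'. After: A=0 B=-4 C=0 D=0 ZF=0 PC=2
Step 3: PC=2 exec 'ADD C, 8'. After: A=0 B=-4 C=8 D=0 ZF=0 PC=3
Step 4: PC=3 exec 'MOV C, 0'. After: A=0 B=-4 C=0 D=0 ZF=0 PC=4
Step 5: PC=4 exec 'MOV B, 12'. After: A=0 B=12 C=0 D=0 ZF=0 PC=5
Step 6: PC=5 exec 'MUL C, B'. After: A=0 B=12 C=0 D=0 ZF=1 PC=6
Step 7: PC=6 exec 'MUL A, 7'. After: A=0 B=12 C=0 D=0 ZF=1 PC=7
Step 8: PC=7 exec 'HALT'. After: A=0 B=12 C=0 D=0 ZF=1 PC=7 HALTED
Total instructions executed: 8

Answer: 8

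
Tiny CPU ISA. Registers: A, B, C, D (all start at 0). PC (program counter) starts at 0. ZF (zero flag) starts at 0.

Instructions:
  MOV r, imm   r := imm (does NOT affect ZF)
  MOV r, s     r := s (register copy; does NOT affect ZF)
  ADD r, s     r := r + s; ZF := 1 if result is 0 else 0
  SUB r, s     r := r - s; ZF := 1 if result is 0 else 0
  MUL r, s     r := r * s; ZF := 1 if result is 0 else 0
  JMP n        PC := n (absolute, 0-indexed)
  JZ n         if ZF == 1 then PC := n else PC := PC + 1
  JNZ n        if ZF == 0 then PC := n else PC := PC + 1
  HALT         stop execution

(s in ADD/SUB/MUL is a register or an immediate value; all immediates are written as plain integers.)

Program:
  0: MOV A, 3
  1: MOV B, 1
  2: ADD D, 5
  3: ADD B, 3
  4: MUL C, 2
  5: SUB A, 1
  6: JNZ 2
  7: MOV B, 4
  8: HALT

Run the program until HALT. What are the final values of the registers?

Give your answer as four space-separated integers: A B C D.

Step 1: PC=0 exec 'MOV A, 3'. After: A=3 B=0 C=0 D=0 ZF=0 PC=1
Step 2: PC=1 exec 'MOV B, 1'. After: A=3 B=1 C=0 D=0 ZF=0 PC=2
Step 3: PC=2 exec 'ADD D, 5'. After: A=3 B=1 C=0 D=5 ZF=0 PC=3
Step 4: PC=3 exec 'ADD B, 3'. After: A=3 B=4 C=0 D=5 ZF=0 PC=4
Step 5: PC=4 exec 'MUL C, 2'. After: A=3 B=4 C=0 D=5 ZF=1 PC=5
Step 6: PC=5 exec 'SUB A, 1'. After: A=2 B=4 C=0 D=5 ZF=0 PC=6
Step 7: PC=6 exec 'JNZ 2'. After: A=2 B=4 C=0 D=5 ZF=0 PC=2
Step 8: PC=2 exec 'ADD D, 5'. After: A=2 B=4 C=0 D=10 ZF=0 PC=3
Step 9: PC=3 exec 'ADD B, 3'. After: A=2 B=7 C=0 D=10 ZF=0 PC=4
Step 10: PC=4 exec 'MUL C, 2'. After: A=2 B=7 C=0 D=10 ZF=1 PC=5
Step 11: PC=5 exec 'SUB A, 1'. After: A=1 B=7 C=0 D=10 ZF=0 PC=6
Step 12: PC=6 exec 'JNZ 2'. After: A=1 B=7 C=0 D=10 ZF=0 PC=2
Step 13: PC=2 exec 'ADD D, 5'. After: A=1 B=7 C=0 D=15 ZF=0 PC=3
Step 14: PC=3 exec 'ADD B, 3'. After: A=1 B=10 C=0 D=15 ZF=0 PC=4
Step 15: PC=4 exec 'MUL C, 2'. After: A=1 B=10 C=0 D=15 ZF=1 PC=5
Step 16: PC=5 exec 'SUB A, 1'. After: A=0 B=10 C=0 D=15 ZF=1 PC=6
Step 17: PC=6 exec 'JNZ 2'. After: A=0 B=10 C=0 D=15 ZF=1 PC=7
Step 18: PC=7 exec 'MOV B, 4'. After: A=0 B=4 C=0 D=15 ZF=1 PC=8
Step 19: PC=8 exec 'HALT'. After: A=0 B=4 C=0 D=15 ZF=1 PC=8 HALTED

Answer: 0 4 0 15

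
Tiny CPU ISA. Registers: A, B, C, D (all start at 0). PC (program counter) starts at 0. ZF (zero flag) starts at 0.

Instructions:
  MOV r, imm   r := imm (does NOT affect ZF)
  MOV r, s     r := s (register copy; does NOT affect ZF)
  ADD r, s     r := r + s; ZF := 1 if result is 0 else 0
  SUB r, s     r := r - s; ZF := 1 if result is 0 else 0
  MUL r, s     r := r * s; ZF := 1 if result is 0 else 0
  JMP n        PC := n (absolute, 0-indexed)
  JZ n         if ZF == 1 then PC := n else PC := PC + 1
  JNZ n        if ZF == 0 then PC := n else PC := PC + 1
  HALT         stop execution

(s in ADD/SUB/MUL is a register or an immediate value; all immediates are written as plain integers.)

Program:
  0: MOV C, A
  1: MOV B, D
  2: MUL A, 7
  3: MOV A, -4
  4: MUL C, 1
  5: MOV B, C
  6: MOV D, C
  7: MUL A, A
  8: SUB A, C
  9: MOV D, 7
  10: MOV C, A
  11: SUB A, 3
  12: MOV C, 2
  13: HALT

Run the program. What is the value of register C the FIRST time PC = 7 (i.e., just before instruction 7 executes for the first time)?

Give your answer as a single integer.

Step 1: PC=0 exec 'MOV C, A'. After: A=0 B=0 C=0 D=0 ZF=0 PC=1
Step 2: PC=1 exec 'MOV B, D'. After: A=0 B=0 C=0 D=0 ZF=0 PC=2
Step 3: PC=2 exec 'MUL A, 7'. After: A=0 B=0 C=0 D=0 ZF=1 PC=3
Step 4: PC=3 exec 'MOV A, -4'. After: A=-4 B=0 C=0 D=0 ZF=1 PC=4
Step 5: PC=4 exec 'MUL C, 1'. After: A=-4 B=0 C=0 D=0 ZF=1 PC=5
Step 6: PC=5 exec 'MOV B, C'. After: A=-4 B=0 C=0 D=0 ZF=1 PC=6
Step 7: PC=6 exec 'MOV D, C'. After: A=-4 B=0 C=0 D=0 ZF=1 PC=7
First time PC=7: C=0

0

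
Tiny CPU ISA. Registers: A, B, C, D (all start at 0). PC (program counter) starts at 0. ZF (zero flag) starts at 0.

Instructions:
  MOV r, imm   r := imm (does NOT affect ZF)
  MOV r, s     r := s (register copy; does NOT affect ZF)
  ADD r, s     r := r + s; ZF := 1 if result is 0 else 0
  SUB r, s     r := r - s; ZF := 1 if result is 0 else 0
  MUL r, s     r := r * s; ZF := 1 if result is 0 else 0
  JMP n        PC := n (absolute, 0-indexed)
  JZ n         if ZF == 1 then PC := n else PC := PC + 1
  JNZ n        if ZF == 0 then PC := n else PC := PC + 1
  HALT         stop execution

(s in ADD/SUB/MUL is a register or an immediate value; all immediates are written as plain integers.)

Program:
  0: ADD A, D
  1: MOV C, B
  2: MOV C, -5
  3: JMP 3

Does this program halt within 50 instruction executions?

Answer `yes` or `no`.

Answer: no

Derivation:
Step 1: PC=0 exec 'ADD A, D'. After: A=0 B=0 C=0 D=0 ZF=1 PC=1
Step 2: PC=1 exec 'MOV C, B'. After: A=0 B=0 C=0 D=0 ZF=1 PC=2
Step 3: PC=2 exec 'MOV C, -5'. After: A=0 B=0 C=-5 D=0 ZF=1 PC=3
Step 4: PC=3 exec 'JMP 3'. After: A=0 B=0 C=-5 D=0 ZF=1 PC=3
State after step 4 equals state after step 3: the program is in a cycle of length 1 and will never halt.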